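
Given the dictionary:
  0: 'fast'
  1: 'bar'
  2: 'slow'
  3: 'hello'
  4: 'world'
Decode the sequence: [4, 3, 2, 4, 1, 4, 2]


Look up each index in the dictionary:
  4 -> 'world'
  3 -> 'hello'
  2 -> 'slow'
  4 -> 'world'
  1 -> 'bar'
  4 -> 'world'
  2 -> 'slow'

Decoded: "world hello slow world bar world slow"


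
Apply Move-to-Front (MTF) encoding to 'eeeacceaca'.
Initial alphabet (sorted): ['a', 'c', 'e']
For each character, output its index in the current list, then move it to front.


MTF encoding:
'e': index 2 in ['a', 'c', 'e'] -> ['e', 'a', 'c']
'e': index 0 in ['e', 'a', 'c'] -> ['e', 'a', 'c']
'e': index 0 in ['e', 'a', 'c'] -> ['e', 'a', 'c']
'a': index 1 in ['e', 'a', 'c'] -> ['a', 'e', 'c']
'c': index 2 in ['a', 'e', 'c'] -> ['c', 'a', 'e']
'c': index 0 in ['c', 'a', 'e'] -> ['c', 'a', 'e']
'e': index 2 in ['c', 'a', 'e'] -> ['e', 'c', 'a']
'a': index 2 in ['e', 'c', 'a'] -> ['a', 'e', 'c']
'c': index 2 in ['a', 'e', 'c'] -> ['c', 'a', 'e']
'a': index 1 in ['c', 'a', 'e'] -> ['a', 'c', 'e']


Output: [2, 0, 0, 1, 2, 0, 2, 2, 2, 1]


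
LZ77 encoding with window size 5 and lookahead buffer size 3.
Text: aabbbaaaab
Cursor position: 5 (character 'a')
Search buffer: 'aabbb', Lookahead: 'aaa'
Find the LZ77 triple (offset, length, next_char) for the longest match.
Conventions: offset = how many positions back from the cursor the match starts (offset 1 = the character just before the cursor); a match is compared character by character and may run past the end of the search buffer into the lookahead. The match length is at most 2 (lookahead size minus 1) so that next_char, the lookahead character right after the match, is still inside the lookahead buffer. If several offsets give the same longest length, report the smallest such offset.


Try each offset into the search buffer:
  offset=1 (pos 4, char 'b'): match length 0
  offset=2 (pos 3, char 'b'): match length 0
  offset=3 (pos 2, char 'b'): match length 0
  offset=4 (pos 1, char 'a'): match length 1
  offset=5 (pos 0, char 'a'): match length 2
Longest match has length 2 at offset 5.
next_char = character at position 5 + 2 = 7 -> 'a'

Best match: offset=5, length=2 (matching 'aa' starting at position 0)
LZ77 triple: (5, 2, 'a')


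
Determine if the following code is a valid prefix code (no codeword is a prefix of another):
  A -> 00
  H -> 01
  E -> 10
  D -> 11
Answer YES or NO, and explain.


Checking each pair (does one codeword prefix another?):
  A='00' vs H='01': no prefix
  A='00' vs E='10': no prefix
  A='00' vs D='11': no prefix
  H='01' vs A='00': no prefix
  H='01' vs E='10': no prefix
  H='01' vs D='11': no prefix
  E='10' vs A='00': no prefix
  E='10' vs H='01': no prefix
  E='10' vs D='11': no prefix
  D='11' vs A='00': no prefix
  D='11' vs H='01': no prefix
  D='11' vs E='10': no prefix
No violation found over all pairs.

YES -- this is a valid prefix code. No codeword is a prefix of any other codeword.


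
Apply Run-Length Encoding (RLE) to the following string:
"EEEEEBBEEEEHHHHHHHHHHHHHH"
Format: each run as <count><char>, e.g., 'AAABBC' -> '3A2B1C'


Scanning runs left to right:
  i=0: run of 'E' x 5 -> '5E'
  i=5: run of 'B' x 2 -> '2B'
  i=7: run of 'E' x 4 -> '4E'
  i=11: run of 'H' x 14 -> '14H'

RLE = 5E2B4E14H


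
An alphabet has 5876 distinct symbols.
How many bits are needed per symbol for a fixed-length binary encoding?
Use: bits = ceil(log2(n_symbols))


log2(5876) = 12.5206
Bracket: 2^12 = 4096 < 5876 <= 2^13 = 8192
So ceil(log2(5876)) = 13

bits = ceil(log2(5876)) = ceil(12.5206) = 13 bits


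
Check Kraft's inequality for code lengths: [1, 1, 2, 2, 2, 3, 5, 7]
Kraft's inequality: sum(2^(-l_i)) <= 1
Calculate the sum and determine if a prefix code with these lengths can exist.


Sum = 2^(-1) + 2^(-1) + 2^(-2) + 2^(-2) + 2^(-2) + 2^(-3) + 2^(-5) + 2^(-7)
    = 0.5 + 0.5 + 0.25 + 0.25 + 0.25 + 0.125 + 0.03125 + 0.0078125
    = 245/128 = 1.9140625
Since 1.9140625 > 1, Kraft's inequality is NOT satisfied.
A prefix code with these lengths CANNOT exist.

Kraft sum = 1.9140625. Not satisfied.


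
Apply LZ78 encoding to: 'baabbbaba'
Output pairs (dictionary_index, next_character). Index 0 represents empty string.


LZ78 encoding steps:
Dictionary: {0: ''}
Step 1: w='' (idx 0), next='b' -> output (0, 'b'), add 'b' as idx 1
Step 2: w='' (idx 0), next='a' -> output (0, 'a'), add 'a' as idx 2
Step 3: w='a' (idx 2), next='b' -> output (2, 'b'), add 'ab' as idx 3
Step 4: w='b' (idx 1), next='b' -> output (1, 'b'), add 'bb' as idx 4
Step 5: w='ab' (idx 3), next='a' -> output (3, 'a'), add 'aba' as idx 5


Encoded: [(0, 'b'), (0, 'a'), (2, 'b'), (1, 'b'), (3, 'a')]


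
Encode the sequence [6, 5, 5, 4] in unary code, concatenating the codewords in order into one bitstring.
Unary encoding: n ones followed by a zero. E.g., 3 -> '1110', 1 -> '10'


Encode each number as n ones followed by a terminating 0:
  6 -> 1111110 (7 bits)
  5 -> 111110 (6 bits)
  5 -> 111110 (6 bits)
  4 -> 11110 (5 bits)
Total length = 7 + 6 + 6 + 5 = 24 bits.

Unary([6, 5, 5, 4]) = 111111011111011111011110 (24 bits)


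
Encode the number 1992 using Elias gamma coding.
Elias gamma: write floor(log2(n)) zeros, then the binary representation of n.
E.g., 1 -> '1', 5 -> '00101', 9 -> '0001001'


num_bits = floor(log2(1992)) + 1 = 11
leading_zeros = num_bits - 1 = 10
binary(1992) = 11111001000

Elias gamma(1992) = '0000000000' + '11111001000' = 000000000011111001000 (21 bits)


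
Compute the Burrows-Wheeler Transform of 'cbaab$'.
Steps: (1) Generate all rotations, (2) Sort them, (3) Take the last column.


Rotations (sorted):
  0: $cbaab -> last char: b
  1: aab$cb -> last char: b
  2: ab$cba -> last char: a
  3: b$cbaa -> last char: a
  4: baab$c -> last char: c
  5: cbaab$ -> last char: $


BWT = bbaac$


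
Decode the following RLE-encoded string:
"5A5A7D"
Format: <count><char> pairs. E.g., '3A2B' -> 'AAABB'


Expanding each <count><char> pair:
  5A -> 'AAAAA'
  5A -> 'AAAAA'
  7D -> 'DDDDDDD'

Decoded = AAAAAAAAAADDDDDDD


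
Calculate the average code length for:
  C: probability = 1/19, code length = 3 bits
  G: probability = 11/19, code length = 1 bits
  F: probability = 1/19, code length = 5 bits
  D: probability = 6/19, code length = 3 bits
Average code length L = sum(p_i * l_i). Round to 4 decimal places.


Weighted contributions p_i * l_i:
  C: (1/19) * 3 = 3/19
  G: (11/19) * 1 = 11/19
  F: (1/19) * 5 = 5/19
  D: (6/19) * 3 = 18/19
Sum = (3 + 11 + 5 + 18)/19 = 37/19

L = 37/19 = 1.9474 bits/symbol


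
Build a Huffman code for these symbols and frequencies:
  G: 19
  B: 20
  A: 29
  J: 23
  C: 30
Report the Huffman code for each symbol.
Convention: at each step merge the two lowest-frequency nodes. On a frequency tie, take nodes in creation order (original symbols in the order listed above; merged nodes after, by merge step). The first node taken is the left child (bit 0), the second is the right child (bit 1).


Huffman tree construction:
Step 1: Merge G(19) + B(20) = 39
Step 2: Merge J(23) + A(29) = 52
Step 3: Merge C(30) + (G+B)(39) = 69
Step 4: Merge (J+A)(52) + (C+(G+B))(69) = 121
Read each symbol's code off the tree from the root (left child = 0, right child = 1).

Codes:
  G: 110 (length 3)
  B: 111 (length 3)
  A: 01 (length 2)
  J: 00 (length 2)
  C: 10 (length 2)
Average code length: 281/121 = 2.3223 bits/symbol


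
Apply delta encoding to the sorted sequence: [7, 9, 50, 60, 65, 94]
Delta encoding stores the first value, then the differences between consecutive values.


First value: 7
Deltas:
  9 - 7 = 2
  50 - 9 = 41
  60 - 50 = 10
  65 - 60 = 5
  94 - 65 = 29


Delta encoded: [7, 2, 41, 10, 5, 29]


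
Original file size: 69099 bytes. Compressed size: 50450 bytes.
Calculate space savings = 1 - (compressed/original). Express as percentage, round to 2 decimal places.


ratio = compressed/original = 50450/69099 = 0.730112
savings = 1 - ratio = 1 - 0.730112 = 0.269888
as a percentage: 0.269888 * 100 = 26.99%

Space savings = 1 - 50450/69099 = 26.99%


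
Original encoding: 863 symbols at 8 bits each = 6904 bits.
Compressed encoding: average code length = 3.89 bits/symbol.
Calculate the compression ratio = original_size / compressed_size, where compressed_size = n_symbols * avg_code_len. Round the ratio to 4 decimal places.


original_size = n_symbols * orig_bits = 863 * 8 = 6904 bits
compressed_size = n_symbols * avg_code_len = 863 * 3.89 = 3357.07 bits
ratio = original_size / compressed_size = 6904 / 3357.07 = 2.0566

Compression ratio = 2.0566


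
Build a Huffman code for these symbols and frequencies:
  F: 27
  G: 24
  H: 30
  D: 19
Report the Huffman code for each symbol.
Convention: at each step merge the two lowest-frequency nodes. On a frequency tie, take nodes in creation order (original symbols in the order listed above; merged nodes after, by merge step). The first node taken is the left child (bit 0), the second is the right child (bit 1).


Huffman tree construction:
Step 1: Merge D(19) + G(24) = 43
Step 2: Merge F(27) + H(30) = 57
Step 3: Merge (D+G)(43) + (F+H)(57) = 100
Read each symbol's code off the tree from the root (left child = 0, right child = 1).

Codes:
  F: 10 (length 2)
  G: 01 (length 2)
  H: 11 (length 2)
  D: 00 (length 2)
Average code length: 200/100 = 2.0000 bits/symbol


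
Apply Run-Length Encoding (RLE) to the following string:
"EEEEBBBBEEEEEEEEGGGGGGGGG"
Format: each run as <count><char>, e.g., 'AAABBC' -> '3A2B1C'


Scanning runs left to right:
  i=0: run of 'E' x 4 -> '4E'
  i=4: run of 'B' x 4 -> '4B'
  i=8: run of 'E' x 8 -> '8E'
  i=16: run of 'G' x 9 -> '9G'

RLE = 4E4B8E9G


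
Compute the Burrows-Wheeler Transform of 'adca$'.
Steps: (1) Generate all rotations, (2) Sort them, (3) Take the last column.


Rotations (sorted):
  0: $adca -> last char: a
  1: a$adc -> last char: c
  2: adca$ -> last char: $
  3: ca$ad -> last char: d
  4: dca$a -> last char: a


BWT = ac$da


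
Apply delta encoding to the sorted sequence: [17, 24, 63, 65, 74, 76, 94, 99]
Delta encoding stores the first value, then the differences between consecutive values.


First value: 17
Deltas:
  24 - 17 = 7
  63 - 24 = 39
  65 - 63 = 2
  74 - 65 = 9
  76 - 74 = 2
  94 - 76 = 18
  99 - 94 = 5


Delta encoded: [17, 7, 39, 2, 9, 2, 18, 5]


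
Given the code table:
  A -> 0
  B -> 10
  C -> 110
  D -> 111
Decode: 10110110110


Decoding:
10 -> B
110 -> C
110 -> C
110 -> C


Result: BCCC


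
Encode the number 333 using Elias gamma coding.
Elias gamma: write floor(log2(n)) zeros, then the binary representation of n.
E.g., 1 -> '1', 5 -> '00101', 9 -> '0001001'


num_bits = floor(log2(333)) + 1 = 9
leading_zeros = num_bits - 1 = 8
binary(333) = 101001101

Elias gamma(333) = '00000000' + '101001101' = 00000000101001101 (17 bits)


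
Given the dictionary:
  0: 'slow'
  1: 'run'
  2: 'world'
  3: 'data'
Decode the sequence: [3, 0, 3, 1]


Look up each index in the dictionary:
  3 -> 'data'
  0 -> 'slow'
  3 -> 'data'
  1 -> 'run'

Decoded: "data slow data run"


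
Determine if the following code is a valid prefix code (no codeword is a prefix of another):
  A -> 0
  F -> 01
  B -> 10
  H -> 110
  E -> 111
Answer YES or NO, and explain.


Checking each pair (does one codeword prefix another?):
  A='0' vs F='01': prefix -- VIOLATION

NO -- this is NOT a valid prefix code. A (0) is a prefix of F (01).


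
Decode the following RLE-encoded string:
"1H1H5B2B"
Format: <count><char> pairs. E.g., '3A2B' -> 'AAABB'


Expanding each <count><char> pair:
  1H -> 'H'
  1H -> 'H'
  5B -> 'BBBBB'
  2B -> 'BB'

Decoded = HHBBBBBBB


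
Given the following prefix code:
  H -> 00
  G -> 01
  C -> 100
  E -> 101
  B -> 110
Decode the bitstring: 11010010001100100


Decoding step by step:
Bits 110 -> B
Bits 100 -> C
Bits 100 -> C
Bits 01 -> G
Bits 100 -> C
Bits 100 -> C


Decoded message: BCCGCC


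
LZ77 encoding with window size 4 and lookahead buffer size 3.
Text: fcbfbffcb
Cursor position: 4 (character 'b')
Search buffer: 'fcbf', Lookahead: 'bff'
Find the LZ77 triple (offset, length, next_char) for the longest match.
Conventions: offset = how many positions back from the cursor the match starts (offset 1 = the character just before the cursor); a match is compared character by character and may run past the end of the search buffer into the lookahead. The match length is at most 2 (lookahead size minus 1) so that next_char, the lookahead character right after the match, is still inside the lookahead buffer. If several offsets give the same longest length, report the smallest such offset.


Try each offset into the search buffer:
  offset=1 (pos 3, char 'f'): match length 0
  offset=2 (pos 2, char 'b'): match length 2
  offset=3 (pos 1, char 'c'): match length 0
  offset=4 (pos 0, char 'f'): match length 0
Longest match has length 2 at offset 2.
next_char = character at position 4 + 2 = 6 -> 'f'

Best match: offset=2, length=2 (matching 'bf' starting at position 2)
LZ77 triple: (2, 2, 'f')


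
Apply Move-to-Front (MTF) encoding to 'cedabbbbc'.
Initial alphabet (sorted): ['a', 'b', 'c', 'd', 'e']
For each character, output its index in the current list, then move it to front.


MTF encoding:
'c': index 2 in ['a', 'b', 'c', 'd', 'e'] -> ['c', 'a', 'b', 'd', 'e']
'e': index 4 in ['c', 'a', 'b', 'd', 'e'] -> ['e', 'c', 'a', 'b', 'd']
'd': index 4 in ['e', 'c', 'a', 'b', 'd'] -> ['d', 'e', 'c', 'a', 'b']
'a': index 3 in ['d', 'e', 'c', 'a', 'b'] -> ['a', 'd', 'e', 'c', 'b']
'b': index 4 in ['a', 'd', 'e', 'c', 'b'] -> ['b', 'a', 'd', 'e', 'c']
'b': index 0 in ['b', 'a', 'd', 'e', 'c'] -> ['b', 'a', 'd', 'e', 'c']
'b': index 0 in ['b', 'a', 'd', 'e', 'c'] -> ['b', 'a', 'd', 'e', 'c']
'b': index 0 in ['b', 'a', 'd', 'e', 'c'] -> ['b', 'a', 'd', 'e', 'c']
'c': index 4 in ['b', 'a', 'd', 'e', 'c'] -> ['c', 'b', 'a', 'd', 'e']


Output: [2, 4, 4, 3, 4, 0, 0, 0, 4]


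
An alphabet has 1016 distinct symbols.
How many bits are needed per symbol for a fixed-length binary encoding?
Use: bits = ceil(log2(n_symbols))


log2(1016) = 9.9887
Bracket: 2^9 = 512 < 1016 <= 2^10 = 1024
So ceil(log2(1016)) = 10

bits = ceil(log2(1016)) = ceil(9.9887) = 10 bits


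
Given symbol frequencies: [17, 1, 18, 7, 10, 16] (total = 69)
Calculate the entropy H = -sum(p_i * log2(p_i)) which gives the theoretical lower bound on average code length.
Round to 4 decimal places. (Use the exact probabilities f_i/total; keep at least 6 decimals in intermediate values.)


Per-symbol terms -p_i * log2(p_i) with p_i = f_i/69:
  p = 17/69 = 0.246377: log2(p) = -2.021062, -p*log2(p) = 0.497943
  p = 1/69 = 0.014493: log2(p) = -6.108524, -p*log2(p) = 0.088529
  p = 18/69 = 0.260870: log2(p) = -1.938599, -p*log2(p) = 0.505722
  p = 7/69 = 0.101449: log2(p) = -3.301170, -p*log2(p) = 0.334901
  p = 10/69 = 0.144928: log2(p) = -2.786596, -p*log2(p) = 0.403855
  p = 16/69 = 0.231884: log2(p) = -2.108524, -p*log2(p) = 0.488933
H = 0.497943 + 0.088529 + 0.505722 + 0.334901 + 0.403855 + 0.488933 = 2.319883

H = 2.3199 bits/symbol


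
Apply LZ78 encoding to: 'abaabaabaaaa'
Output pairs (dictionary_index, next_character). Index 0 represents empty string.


LZ78 encoding steps:
Dictionary: {0: ''}
Step 1: w='' (idx 0), next='a' -> output (0, 'a'), add 'a' as idx 1
Step 2: w='' (idx 0), next='b' -> output (0, 'b'), add 'b' as idx 2
Step 3: w='a' (idx 1), next='a' -> output (1, 'a'), add 'aa' as idx 3
Step 4: w='b' (idx 2), next='a' -> output (2, 'a'), add 'ba' as idx 4
Step 5: w='a' (idx 1), next='b' -> output (1, 'b'), add 'ab' as idx 5
Step 6: w='aa' (idx 3), next='a' -> output (3, 'a'), add 'aaa' as idx 6
Step 7: w='a' (idx 1), end of input -> output (1, '')


Encoded: [(0, 'a'), (0, 'b'), (1, 'a'), (2, 'a'), (1, 'b'), (3, 'a'), (1, '')]


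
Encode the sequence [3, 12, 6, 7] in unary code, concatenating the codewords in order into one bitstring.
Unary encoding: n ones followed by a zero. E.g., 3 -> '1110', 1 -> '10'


Encode each number as n ones followed by a terminating 0:
  3 -> 1110 (4 bits)
  12 -> 1111111111110 (13 bits)
  6 -> 1111110 (7 bits)
  7 -> 11111110 (8 bits)
Total length = 4 + 13 + 7 + 8 = 32 bits.

Unary([3, 12, 6, 7]) = 11101111111111110111111011111110 (32 bits)


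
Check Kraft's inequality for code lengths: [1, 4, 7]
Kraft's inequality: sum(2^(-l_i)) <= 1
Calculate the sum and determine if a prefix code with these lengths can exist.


Sum = 2^(-1) + 2^(-4) + 2^(-7)
    = 0.5 + 0.0625 + 0.0078125
    = 73/128 = 0.5703125
Since 0.5703125 <= 1, Kraft's inequality IS satisfied.
A prefix code with these lengths CAN exist.

Kraft sum = 0.5703125. Satisfied.


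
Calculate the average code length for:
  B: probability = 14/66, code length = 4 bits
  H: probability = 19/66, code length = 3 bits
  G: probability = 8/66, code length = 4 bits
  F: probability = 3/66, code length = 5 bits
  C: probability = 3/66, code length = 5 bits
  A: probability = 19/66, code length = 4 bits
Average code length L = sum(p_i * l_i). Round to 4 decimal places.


Weighted contributions p_i * l_i:
  B: (14/66) * 4 = 56/66
  H: (19/66) * 3 = 57/66
  G: (8/66) * 4 = 32/66
  F: (3/66) * 5 = 15/66
  C: (3/66) * 5 = 15/66
  A: (19/66) * 4 = 76/66
Sum = (56 + 57 + 32 + 15 + 15 + 76)/66 = 251/66

L = 251/66 = 3.8030 bits/symbol


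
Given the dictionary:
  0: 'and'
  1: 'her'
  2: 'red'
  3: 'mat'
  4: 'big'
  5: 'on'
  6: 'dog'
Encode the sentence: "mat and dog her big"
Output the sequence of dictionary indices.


Look up each word in the dictionary:
  'mat' -> 3
  'and' -> 0
  'dog' -> 6
  'her' -> 1
  'big' -> 4

Encoded: [3, 0, 6, 1, 4]


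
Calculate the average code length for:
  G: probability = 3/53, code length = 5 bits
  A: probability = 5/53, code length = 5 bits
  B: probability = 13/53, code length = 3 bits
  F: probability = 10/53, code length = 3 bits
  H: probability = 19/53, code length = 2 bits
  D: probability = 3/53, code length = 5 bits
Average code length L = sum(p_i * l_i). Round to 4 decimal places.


Weighted contributions p_i * l_i:
  G: (3/53) * 5 = 15/53
  A: (5/53) * 5 = 25/53
  B: (13/53) * 3 = 39/53
  F: (10/53) * 3 = 30/53
  H: (19/53) * 2 = 38/53
  D: (3/53) * 5 = 15/53
Sum = (15 + 25 + 39 + 30 + 38 + 15)/53 = 162/53

L = 162/53 = 3.0566 bits/symbol


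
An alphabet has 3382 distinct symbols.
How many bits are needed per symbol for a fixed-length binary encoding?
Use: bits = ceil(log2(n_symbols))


log2(3382) = 11.7237
Bracket: 2^11 = 2048 < 3382 <= 2^12 = 4096
So ceil(log2(3382)) = 12

bits = ceil(log2(3382)) = ceil(11.7237) = 12 bits


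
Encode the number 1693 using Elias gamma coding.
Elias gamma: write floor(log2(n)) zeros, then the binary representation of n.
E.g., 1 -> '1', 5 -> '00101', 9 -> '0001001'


num_bits = floor(log2(1693)) + 1 = 11
leading_zeros = num_bits - 1 = 10
binary(1693) = 11010011101

Elias gamma(1693) = '0000000000' + '11010011101' = 000000000011010011101 (21 bits)


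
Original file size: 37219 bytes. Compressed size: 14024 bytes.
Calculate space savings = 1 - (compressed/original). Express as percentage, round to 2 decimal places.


ratio = compressed/original = 14024/37219 = 0.376797
savings = 1 - ratio = 1 - 0.376797 = 0.623203
as a percentage: 0.623203 * 100 = 62.32%

Space savings = 1 - 14024/37219 = 62.32%


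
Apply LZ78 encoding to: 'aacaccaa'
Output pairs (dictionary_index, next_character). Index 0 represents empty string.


LZ78 encoding steps:
Dictionary: {0: ''}
Step 1: w='' (idx 0), next='a' -> output (0, 'a'), add 'a' as idx 1
Step 2: w='a' (idx 1), next='c' -> output (1, 'c'), add 'ac' as idx 2
Step 3: w='ac' (idx 2), next='c' -> output (2, 'c'), add 'acc' as idx 3
Step 4: w='a' (idx 1), next='a' -> output (1, 'a'), add 'aa' as idx 4


Encoded: [(0, 'a'), (1, 'c'), (2, 'c'), (1, 'a')]


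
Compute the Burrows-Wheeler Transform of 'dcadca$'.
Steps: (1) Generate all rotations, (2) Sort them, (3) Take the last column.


Rotations (sorted):
  0: $dcadca -> last char: a
  1: a$dcadc -> last char: c
  2: adca$dc -> last char: c
  3: ca$dcad -> last char: d
  4: cadca$d -> last char: d
  5: dca$dca -> last char: a
  6: dcadca$ -> last char: $


BWT = accdda$


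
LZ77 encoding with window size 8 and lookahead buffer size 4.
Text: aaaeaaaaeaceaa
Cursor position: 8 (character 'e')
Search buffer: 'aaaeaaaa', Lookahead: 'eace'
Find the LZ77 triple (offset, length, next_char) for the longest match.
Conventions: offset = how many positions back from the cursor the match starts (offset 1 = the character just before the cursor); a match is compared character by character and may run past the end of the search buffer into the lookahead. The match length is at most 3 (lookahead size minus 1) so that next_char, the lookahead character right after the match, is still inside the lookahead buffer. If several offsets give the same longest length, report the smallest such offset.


Try each offset into the search buffer:
  offset=1 (pos 7, char 'a'): match length 0
  offset=2 (pos 6, char 'a'): match length 0
  offset=3 (pos 5, char 'a'): match length 0
  offset=4 (pos 4, char 'a'): match length 0
  offset=5 (pos 3, char 'e'): match length 2
  offset=6 (pos 2, char 'a'): match length 0
  offset=7 (pos 1, char 'a'): match length 0
  offset=8 (pos 0, char 'a'): match length 0
Longest match has length 2 at offset 5.
next_char = character at position 8 + 2 = 10 -> 'c'

Best match: offset=5, length=2 (matching 'ea' starting at position 3)
LZ77 triple: (5, 2, 'c')


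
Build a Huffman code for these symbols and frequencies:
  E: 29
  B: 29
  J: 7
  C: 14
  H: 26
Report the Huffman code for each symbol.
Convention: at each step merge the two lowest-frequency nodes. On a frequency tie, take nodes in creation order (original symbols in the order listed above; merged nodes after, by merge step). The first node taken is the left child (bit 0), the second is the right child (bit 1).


Huffman tree construction:
Step 1: Merge J(7) + C(14) = 21
Step 2: Merge (J+C)(21) + H(26) = 47
Step 3: Merge E(29) + B(29) = 58
Step 4: Merge ((J+C)+H)(47) + (E+B)(58) = 105
Read each symbol's code off the tree from the root (left child = 0, right child = 1).

Codes:
  E: 10 (length 2)
  B: 11 (length 2)
  J: 000 (length 3)
  C: 001 (length 3)
  H: 01 (length 2)
Average code length: 231/105 = 2.2000 bits/symbol


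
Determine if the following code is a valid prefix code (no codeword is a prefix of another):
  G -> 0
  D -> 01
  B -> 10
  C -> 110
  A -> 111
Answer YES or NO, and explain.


Checking each pair (does one codeword prefix another?):
  G='0' vs D='01': prefix -- VIOLATION

NO -- this is NOT a valid prefix code. G (0) is a prefix of D (01).


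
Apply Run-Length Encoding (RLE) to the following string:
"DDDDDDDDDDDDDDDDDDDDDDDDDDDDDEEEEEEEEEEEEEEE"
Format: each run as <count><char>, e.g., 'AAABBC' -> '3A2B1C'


Scanning runs left to right:
  i=0: run of 'D' x 29 -> '29D'
  i=29: run of 'E' x 15 -> '15E'

RLE = 29D15E


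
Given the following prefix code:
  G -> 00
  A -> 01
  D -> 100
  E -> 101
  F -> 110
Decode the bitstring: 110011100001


Decoding step by step:
Bits 110 -> F
Bits 01 -> A
Bits 110 -> F
Bits 00 -> G
Bits 01 -> A


Decoded message: FAFGA


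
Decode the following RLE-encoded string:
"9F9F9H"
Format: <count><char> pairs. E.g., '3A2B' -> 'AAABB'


Expanding each <count><char> pair:
  9F -> 'FFFFFFFFF'
  9F -> 'FFFFFFFFF'
  9H -> 'HHHHHHHHH'

Decoded = FFFFFFFFFFFFFFFFFFHHHHHHHHH


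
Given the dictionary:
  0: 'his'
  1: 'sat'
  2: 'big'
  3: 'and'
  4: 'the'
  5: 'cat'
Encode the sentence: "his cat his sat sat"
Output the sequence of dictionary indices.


Look up each word in the dictionary:
  'his' -> 0
  'cat' -> 5
  'his' -> 0
  'sat' -> 1
  'sat' -> 1

Encoded: [0, 5, 0, 1, 1]


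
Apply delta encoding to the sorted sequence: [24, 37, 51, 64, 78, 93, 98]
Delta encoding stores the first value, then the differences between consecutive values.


First value: 24
Deltas:
  37 - 24 = 13
  51 - 37 = 14
  64 - 51 = 13
  78 - 64 = 14
  93 - 78 = 15
  98 - 93 = 5


Delta encoded: [24, 13, 14, 13, 14, 15, 5]


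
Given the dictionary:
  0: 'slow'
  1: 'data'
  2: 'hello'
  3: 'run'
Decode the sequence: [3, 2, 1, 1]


Look up each index in the dictionary:
  3 -> 'run'
  2 -> 'hello'
  1 -> 'data'
  1 -> 'data'

Decoded: "run hello data data"


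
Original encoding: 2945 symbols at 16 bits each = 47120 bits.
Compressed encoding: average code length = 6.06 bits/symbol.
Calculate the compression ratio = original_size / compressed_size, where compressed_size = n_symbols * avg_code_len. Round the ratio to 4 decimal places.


original_size = n_symbols * orig_bits = 2945 * 16 = 47120 bits
compressed_size = n_symbols * avg_code_len = 2945 * 6.06 = 17846.7 bits
ratio = original_size / compressed_size = 47120 / 17846.7 = 2.6403

Compression ratio = 2.6403


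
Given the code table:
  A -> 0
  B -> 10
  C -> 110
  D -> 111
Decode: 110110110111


Decoding:
110 -> C
110 -> C
110 -> C
111 -> D


Result: CCCD


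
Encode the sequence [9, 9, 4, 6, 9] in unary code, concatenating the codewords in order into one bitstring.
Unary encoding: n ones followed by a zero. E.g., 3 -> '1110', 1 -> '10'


Encode each number as n ones followed by a terminating 0:
  9 -> 1111111110 (10 bits)
  9 -> 1111111110 (10 bits)
  4 -> 11110 (5 bits)
  6 -> 1111110 (7 bits)
  9 -> 1111111110 (10 bits)
Total length = 10 + 10 + 5 + 7 + 10 = 42 bits.

Unary([9, 9, 4, 6, 9]) = 111111111011111111101111011111101111111110 (42 bits)


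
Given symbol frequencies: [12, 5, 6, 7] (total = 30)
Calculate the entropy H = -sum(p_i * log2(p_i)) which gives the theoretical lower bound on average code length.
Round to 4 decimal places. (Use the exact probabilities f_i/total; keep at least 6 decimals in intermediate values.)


Per-symbol terms -p_i * log2(p_i) with p_i = f_i/30:
  p = 12/30 = 0.400000: log2(p) = -1.321928, -p*log2(p) = 0.528771
  p = 5/30 = 0.166667: log2(p) = -2.584963, -p*log2(p) = 0.430827
  p = 6/30 = 0.200000: log2(p) = -2.321928, -p*log2(p) = 0.464386
  p = 7/30 = 0.233333: log2(p) = -2.099536, -p*log2(p) = 0.489892
H = 0.528771 + 0.430827 + 0.464386 + 0.489892 = 1.913876

H = 1.9139 bits/symbol


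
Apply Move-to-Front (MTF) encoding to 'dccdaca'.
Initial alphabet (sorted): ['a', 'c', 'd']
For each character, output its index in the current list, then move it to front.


MTF encoding:
'd': index 2 in ['a', 'c', 'd'] -> ['d', 'a', 'c']
'c': index 2 in ['d', 'a', 'c'] -> ['c', 'd', 'a']
'c': index 0 in ['c', 'd', 'a'] -> ['c', 'd', 'a']
'd': index 1 in ['c', 'd', 'a'] -> ['d', 'c', 'a']
'a': index 2 in ['d', 'c', 'a'] -> ['a', 'd', 'c']
'c': index 2 in ['a', 'd', 'c'] -> ['c', 'a', 'd']
'a': index 1 in ['c', 'a', 'd'] -> ['a', 'c', 'd']


Output: [2, 2, 0, 1, 2, 2, 1]


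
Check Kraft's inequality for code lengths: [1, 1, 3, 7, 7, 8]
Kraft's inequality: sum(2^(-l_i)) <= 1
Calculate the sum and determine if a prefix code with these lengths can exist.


Sum = 2^(-1) + 2^(-1) + 2^(-3) + 2^(-7) + 2^(-7) + 2^(-8)
    = 0.5 + 0.5 + 0.125 + 0.0078125 + 0.0078125 + 0.00390625
    = 293/256 = 1.14453125
Since 1.14453125 > 1, Kraft's inequality is NOT satisfied.
A prefix code with these lengths CANNOT exist.

Kraft sum = 1.14453125. Not satisfied.


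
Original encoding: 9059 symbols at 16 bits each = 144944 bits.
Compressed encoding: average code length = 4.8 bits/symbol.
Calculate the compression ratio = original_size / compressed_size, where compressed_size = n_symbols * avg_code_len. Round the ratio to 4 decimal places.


original_size = n_symbols * orig_bits = 9059 * 16 = 144944 bits
compressed_size = n_symbols * avg_code_len = 9059 * 4.8 = 43483.2 bits
ratio = original_size / compressed_size = 144944 / 43483.2 = 3.3333

Compression ratio = 3.3333


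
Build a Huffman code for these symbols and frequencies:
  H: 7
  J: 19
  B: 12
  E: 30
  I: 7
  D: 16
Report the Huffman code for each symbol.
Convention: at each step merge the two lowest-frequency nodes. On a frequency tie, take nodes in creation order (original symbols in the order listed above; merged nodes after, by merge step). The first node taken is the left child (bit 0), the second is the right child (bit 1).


Huffman tree construction:
Step 1: Merge H(7) + I(7) = 14
Step 2: Merge B(12) + (H+I)(14) = 26
Step 3: Merge D(16) + J(19) = 35
Step 4: Merge (B+(H+I))(26) + E(30) = 56
Step 5: Merge (D+J)(35) + ((B+(H+I))+E)(56) = 91
Read each symbol's code off the tree from the root (left child = 0, right child = 1).

Codes:
  H: 1010 (length 4)
  J: 01 (length 2)
  B: 100 (length 3)
  E: 11 (length 2)
  I: 1011 (length 4)
  D: 00 (length 2)
Average code length: 222/91 = 2.4396 bits/symbol


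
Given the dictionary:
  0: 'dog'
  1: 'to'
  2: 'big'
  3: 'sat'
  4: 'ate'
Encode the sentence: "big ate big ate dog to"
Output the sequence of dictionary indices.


Look up each word in the dictionary:
  'big' -> 2
  'ate' -> 4
  'big' -> 2
  'ate' -> 4
  'dog' -> 0
  'to' -> 1

Encoded: [2, 4, 2, 4, 0, 1]


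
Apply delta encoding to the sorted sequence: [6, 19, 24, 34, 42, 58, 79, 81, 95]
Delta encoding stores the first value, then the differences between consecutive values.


First value: 6
Deltas:
  19 - 6 = 13
  24 - 19 = 5
  34 - 24 = 10
  42 - 34 = 8
  58 - 42 = 16
  79 - 58 = 21
  81 - 79 = 2
  95 - 81 = 14


Delta encoded: [6, 13, 5, 10, 8, 16, 21, 2, 14]


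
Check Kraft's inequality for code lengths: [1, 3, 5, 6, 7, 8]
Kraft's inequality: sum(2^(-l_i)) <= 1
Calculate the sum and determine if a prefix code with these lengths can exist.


Sum = 2^(-1) + 2^(-3) + 2^(-5) + 2^(-6) + 2^(-7) + 2^(-8)
    = 0.5 + 0.125 + 0.03125 + 0.015625 + 0.0078125 + 0.00390625
    = 175/256 = 0.68359375
Since 0.68359375 <= 1, Kraft's inequality IS satisfied.
A prefix code with these lengths CAN exist.

Kraft sum = 0.68359375. Satisfied.


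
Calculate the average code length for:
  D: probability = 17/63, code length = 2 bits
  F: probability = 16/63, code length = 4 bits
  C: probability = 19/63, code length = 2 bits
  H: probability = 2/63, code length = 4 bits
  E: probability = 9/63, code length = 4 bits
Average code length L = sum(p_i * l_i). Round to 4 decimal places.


Weighted contributions p_i * l_i:
  D: (17/63) * 2 = 34/63
  F: (16/63) * 4 = 64/63
  C: (19/63) * 2 = 38/63
  H: (2/63) * 4 = 8/63
  E: (9/63) * 4 = 36/63
Sum = (34 + 64 + 38 + 8 + 36)/63 = 180/63

L = 180/63 = 2.8571 bits/symbol


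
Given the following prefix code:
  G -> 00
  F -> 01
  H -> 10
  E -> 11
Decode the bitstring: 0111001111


Decoding step by step:
Bits 01 -> F
Bits 11 -> E
Bits 00 -> G
Bits 11 -> E
Bits 11 -> E


Decoded message: FEGEE


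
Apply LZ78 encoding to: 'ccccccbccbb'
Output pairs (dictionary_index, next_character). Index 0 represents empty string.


LZ78 encoding steps:
Dictionary: {0: ''}
Step 1: w='' (idx 0), next='c' -> output (0, 'c'), add 'c' as idx 1
Step 2: w='c' (idx 1), next='c' -> output (1, 'c'), add 'cc' as idx 2
Step 3: w='cc' (idx 2), next='c' -> output (2, 'c'), add 'ccc' as idx 3
Step 4: w='' (idx 0), next='b' -> output (0, 'b'), add 'b' as idx 4
Step 5: w='cc' (idx 2), next='b' -> output (2, 'b'), add 'ccb' as idx 5
Step 6: w='b' (idx 4), end of input -> output (4, '')


Encoded: [(0, 'c'), (1, 'c'), (2, 'c'), (0, 'b'), (2, 'b'), (4, '')]


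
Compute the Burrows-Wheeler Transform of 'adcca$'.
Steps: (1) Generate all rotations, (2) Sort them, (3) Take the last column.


Rotations (sorted):
  0: $adcca -> last char: a
  1: a$adcc -> last char: c
  2: adcca$ -> last char: $
  3: ca$adc -> last char: c
  4: cca$ad -> last char: d
  5: dcca$a -> last char: a


BWT = ac$cda


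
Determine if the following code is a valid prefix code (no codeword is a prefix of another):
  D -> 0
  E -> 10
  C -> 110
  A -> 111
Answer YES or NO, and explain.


Checking each pair (does one codeword prefix another?):
  D='0' vs E='10': no prefix
  D='0' vs C='110': no prefix
  D='0' vs A='111': no prefix
  E='10' vs D='0': no prefix
  E='10' vs C='110': no prefix
  E='10' vs A='111': no prefix
  C='110' vs D='0': no prefix
  C='110' vs E='10': no prefix
  C='110' vs A='111': no prefix
  A='111' vs D='0': no prefix
  A='111' vs E='10': no prefix
  A='111' vs C='110': no prefix
No violation found over all pairs.

YES -- this is a valid prefix code. No codeword is a prefix of any other codeword.


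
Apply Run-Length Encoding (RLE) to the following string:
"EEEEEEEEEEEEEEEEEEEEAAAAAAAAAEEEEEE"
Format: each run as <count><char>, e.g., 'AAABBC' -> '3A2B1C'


Scanning runs left to right:
  i=0: run of 'E' x 20 -> '20E'
  i=20: run of 'A' x 9 -> '9A'
  i=29: run of 'E' x 6 -> '6E'

RLE = 20E9A6E


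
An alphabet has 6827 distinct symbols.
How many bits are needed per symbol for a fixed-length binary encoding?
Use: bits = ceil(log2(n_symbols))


log2(6827) = 12.737
Bracket: 2^12 = 4096 < 6827 <= 2^13 = 8192
So ceil(log2(6827)) = 13

bits = ceil(log2(6827)) = ceil(12.737) = 13 bits


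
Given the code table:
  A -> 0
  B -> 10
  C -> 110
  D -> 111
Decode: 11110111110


Decoding:
111 -> D
10 -> B
111 -> D
110 -> C


Result: DBDC


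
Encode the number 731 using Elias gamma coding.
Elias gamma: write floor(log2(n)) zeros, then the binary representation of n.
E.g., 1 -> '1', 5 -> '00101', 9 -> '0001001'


num_bits = floor(log2(731)) + 1 = 10
leading_zeros = num_bits - 1 = 9
binary(731) = 1011011011

Elias gamma(731) = '000000000' + '1011011011' = 0000000001011011011 (19 bits)


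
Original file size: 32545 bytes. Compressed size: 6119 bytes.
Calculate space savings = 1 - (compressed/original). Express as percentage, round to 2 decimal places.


ratio = compressed/original = 6119/32545 = 0.188017
savings = 1 - ratio = 1 - 0.188017 = 0.811983
as a percentage: 0.811983 * 100 = 81.2%

Space savings = 1 - 6119/32545 = 81.2%


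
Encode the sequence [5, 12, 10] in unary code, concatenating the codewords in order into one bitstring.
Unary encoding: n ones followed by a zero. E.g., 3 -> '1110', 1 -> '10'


Encode each number as n ones followed by a terminating 0:
  5 -> 111110 (6 bits)
  12 -> 1111111111110 (13 bits)
  10 -> 11111111110 (11 bits)
Total length = 6 + 13 + 11 = 30 bits.

Unary([5, 12, 10]) = 111110111111111111011111111110 (30 bits)


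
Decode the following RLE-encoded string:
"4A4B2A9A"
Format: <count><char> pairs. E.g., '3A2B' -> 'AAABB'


Expanding each <count><char> pair:
  4A -> 'AAAA'
  4B -> 'BBBB'
  2A -> 'AA'
  9A -> 'AAAAAAAAA'

Decoded = AAAABBBBAAAAAAAAAAA


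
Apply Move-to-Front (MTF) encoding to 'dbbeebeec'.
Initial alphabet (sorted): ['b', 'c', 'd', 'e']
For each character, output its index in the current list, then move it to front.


MTF encoding:
'd': index 2 in ['b', 'c', 'd', 'e'] -> ['d', 'b', 'c', 'e']
'b': index 1 in ['d', 'b', 'c', 'e'] -> ['b', 'd', 'c', 'e']
'b': index 0 in ['b', 'd', 'c', 'e'] -> ['b', 'd', 'c', 'e']
'e': index 3 in ['b', 'd', 'c', 'e'] -> ['e', 'b', 'd', 'c']
'e': index 0 in ['e', 'b', 'd', 'c'] -> ['e', 'b', 'd', 'c']
'b': index 1 in ['e', 'b', 'd', 'c'] -> ['b', 'e', 'd', 'c']
'e': index 1 in ['b', 'e', 'd', 'c'] -> ['e', 'b', 'd', 'c']
'e': index 0 in ['e', 'b', 'd', 'c'] -> ['e', 'b', 'd', 'c']
'c': index 3 in ['e', 'b', 'd', 'c'] -> ['c', 'e', 'b', 'd']


Output: [2, 1, 0, 3, 0, 1, 1, 0, 3]


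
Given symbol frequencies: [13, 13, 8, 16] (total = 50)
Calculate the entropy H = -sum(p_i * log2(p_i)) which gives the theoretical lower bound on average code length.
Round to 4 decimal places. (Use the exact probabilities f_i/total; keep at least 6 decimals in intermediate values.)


Per-symbol terms -p_i * log2(p_i) with p_i = f_i/50:
  p = 13/50 = 0.260000: log2(p) = -1.943416, -p*log2(p) = 0.505288
  p = 13/50 = 0.260000: log2(p) = -1.943416, -p*log2(p) = 0.505288
  p = 8/50 = 0.160000: log2(p) = -2.643856, -p*log2(p) = 0.423017
  p = 16/50 = 0.320000: log2(p) = -1.643856, -p*log2(p) = 0.526034
H = 0.505288 + 0.505288 + 0.423017 + 0.526034 = 1.959627

H = 1.9596 bits/symbol


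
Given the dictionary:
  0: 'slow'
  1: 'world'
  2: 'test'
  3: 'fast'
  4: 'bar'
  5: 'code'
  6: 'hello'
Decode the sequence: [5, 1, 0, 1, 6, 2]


Look up each index in the dictionary:
  5 -> 'code'
  1 -> 'world'
  0 -> 'slow'
  1 -> 'world'
  6 -> 'hello'
  2 -> 'test'

Decoded: "code world slow world hello test"


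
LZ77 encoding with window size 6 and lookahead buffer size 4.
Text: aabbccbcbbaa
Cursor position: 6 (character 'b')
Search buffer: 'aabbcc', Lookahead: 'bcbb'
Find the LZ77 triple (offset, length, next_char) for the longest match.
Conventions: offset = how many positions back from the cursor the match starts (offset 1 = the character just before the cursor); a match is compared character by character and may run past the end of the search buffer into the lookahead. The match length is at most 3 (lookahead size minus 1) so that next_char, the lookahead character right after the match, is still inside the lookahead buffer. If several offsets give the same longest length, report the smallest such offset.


Try each offset into the search buffer:
  offset=1 (pos 5, char 'c'): match length 0
  offset=2 (pos 4, char 'c'): match length 0
  offset=3 (pos 3, char 'b'): match length 2
  offset=4 (pos 2, char 'b'): match length 1
  offset=5 (pos 1, char 'a'): match length 0
  offset=6 (pos 0, char 'a'): match length 0
Longest match has length 2 at offset 3.
next_char = character at position 6 + 2 = 8 -> 'b'

Best match: offset=3, length=2 (matching 'bc' starting at position 3)
LZ77 triple: (3, 2, 'b')


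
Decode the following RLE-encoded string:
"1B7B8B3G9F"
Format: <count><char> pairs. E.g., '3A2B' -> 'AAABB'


Expanding each <count><char> pair:
  1B -> 'B'
  7B -> 'BBBBBBB'
  8B -> 'BBBBBBBB'
  3G -> 'GGG'
  9F -> 'FFFFFFFFF'

Decoded = BBBBBBBBBBBBBBBBGGGFFFFFFFFF


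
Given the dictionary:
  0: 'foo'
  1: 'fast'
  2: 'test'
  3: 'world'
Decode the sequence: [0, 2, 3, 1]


Look up each index in the dictionary:
  0 -> 'foo'
  2 -> 'test'
  3 -> 'world'
  1 -> 'fast'

Decoded: "foo test world fast"


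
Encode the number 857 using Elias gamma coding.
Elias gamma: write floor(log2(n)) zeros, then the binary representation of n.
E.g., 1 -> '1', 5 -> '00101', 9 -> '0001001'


num_bits = floor(log2(857)) + 1 = 10
leading_zeros = num_bits - 1 = 9
binary(857) = 1101011001

Elias gamma(857) = '000000000' + '1101011001' = 0000000001101011001 (19 bits)


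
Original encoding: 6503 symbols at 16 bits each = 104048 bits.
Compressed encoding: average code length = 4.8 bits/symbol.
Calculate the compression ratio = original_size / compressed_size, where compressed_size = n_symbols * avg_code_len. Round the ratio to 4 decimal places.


original_size = n_symbols * orig_bits = 6503 * 16 = 104048 bits
compressed_size = n_symbols * avg_code_len = 6503 * 4.8 = 31214.4 bits
ratio = original_size / compressed_size = 104048 / 31214.4 = 3.3333

Compression ratio = 3.3333


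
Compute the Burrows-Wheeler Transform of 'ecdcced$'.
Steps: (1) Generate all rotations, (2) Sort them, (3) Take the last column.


Rotations (sorted):
  0: $ecdcced -> last char: d
  1: cced$ecd -> last char: d
  2: cdcced$e -> last char: e
  3: ced$ecdc -> last char: c
  4: d$ecdcce -> last char: e
  5: dcced$ec -> last char: c
  6: ecdcced$ -> last char: $
  7: ed$ecdcc -> last char: c


BWT = ddecec$c


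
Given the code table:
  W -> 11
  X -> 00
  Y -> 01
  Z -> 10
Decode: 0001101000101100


Decoding:
00 -> X
01 -> Y
10 -> Z
10 -> Z
00 -> X
10 -> Z
11 -> W
00 -> X


Result: XYZZXZWX


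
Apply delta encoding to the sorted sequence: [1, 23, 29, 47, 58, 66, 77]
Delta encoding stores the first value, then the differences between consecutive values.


First value: 1
Deltas:
  23 - 1 = 22
  29 - 23 = 6
  47 - 29 = 18
  58 - 47 = 11
  66 - 58 = 8
  77 - 66 = 11


Delta encoded: [1, 22, 6, 18, 11, 8, 11]


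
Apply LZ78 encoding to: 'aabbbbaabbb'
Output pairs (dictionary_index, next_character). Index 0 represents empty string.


LZ78 encoding steps:
Dictionary: {0: ''}
Step 1: w='' (idx 0), next='a' -> output (0, 'a'), add 'a' as idx 1
Step 2: w='a' (idx 1), next='b' -> output (1, 'b'), add 'ab' as idx 2
Step 3: w='' (idx 0), next='b' -> output (0, 'b'), add 'b' as idx 3
Step 4: w='b' (idx 3), next='b' -> output (3, 'b'), add 'bb' as idx 4
Step 5: w='a' (idx 1), next='a' -> output (1, 'a'), add 'aa' as idx 5
Step 6: w='bb' (idx 4), next='b' -> output (4, 'b'), add 'bbb' as idx 6


Encoded: [(0, 'a'), (1, 'b'), (0, 'b'), (3, 'b'), (1, 'a'), (4, 'b')]
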